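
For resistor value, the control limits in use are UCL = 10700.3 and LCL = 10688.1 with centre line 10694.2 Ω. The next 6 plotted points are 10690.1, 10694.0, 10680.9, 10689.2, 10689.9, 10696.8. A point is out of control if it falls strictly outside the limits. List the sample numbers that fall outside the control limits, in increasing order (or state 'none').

Compare each point to [10688.1, 10700.3]: sample 3 = 10680.9 < LCL.

3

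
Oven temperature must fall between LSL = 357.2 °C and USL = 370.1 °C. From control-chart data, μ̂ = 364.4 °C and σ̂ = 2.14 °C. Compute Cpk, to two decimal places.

0.89

Cpu = (USL − μ̂) / (3σ̂) = (370.1 − 364.4) / (3 × 2.14) = 0.8879; Cpl = (μ̂ − LSL) / (3σ̂) = (364.4 − 357.2) / (3 × 2.14) = 1.1215; Cpk = min(Cpu, Cpl) = 0.8879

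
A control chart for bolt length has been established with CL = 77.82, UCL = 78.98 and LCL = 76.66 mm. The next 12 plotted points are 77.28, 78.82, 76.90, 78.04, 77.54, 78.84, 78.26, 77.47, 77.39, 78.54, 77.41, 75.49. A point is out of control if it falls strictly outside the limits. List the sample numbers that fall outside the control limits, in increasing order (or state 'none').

12

Compare each point to [76.66, 78.98]: sample 12 = 75.49 < LCL.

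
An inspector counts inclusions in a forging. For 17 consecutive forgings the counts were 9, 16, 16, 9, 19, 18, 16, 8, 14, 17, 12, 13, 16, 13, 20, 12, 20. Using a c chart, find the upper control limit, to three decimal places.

26.047

c̄ = (9 + 16 + 16 + 9 + 19 + 18 + 16 + 8 + 14 + 17 + 12 + 13 + 16 + 13 + 20 + 12 + 20) / 17 = 248 / 17 = 14.5882
UCL = c̄ + 3√c̄ = 14.5882 + 3 × √14.5882 = 14.5882 + 3 × 3.8195 = 26.0466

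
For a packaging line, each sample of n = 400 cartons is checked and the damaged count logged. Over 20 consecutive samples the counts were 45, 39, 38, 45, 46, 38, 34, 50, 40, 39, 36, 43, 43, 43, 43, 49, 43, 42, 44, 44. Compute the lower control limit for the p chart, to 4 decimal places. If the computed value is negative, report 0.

p̄ = Σdᵢ / (k·n) = 844 / (20 × 400) = 0.10550
LCL = p̄ − 3·√(p̄(1−p̄)/n) = 0.10550 − 3 × 0.01536 = 0.05942

0.0594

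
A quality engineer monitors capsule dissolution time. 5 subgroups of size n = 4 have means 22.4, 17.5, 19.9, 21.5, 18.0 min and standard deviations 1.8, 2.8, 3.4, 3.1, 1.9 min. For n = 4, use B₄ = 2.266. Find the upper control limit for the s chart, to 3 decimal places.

s̄ = (1.8 + 2.8 + 3.4 + 3.1 + 1.9) / 5 = 2.6000
UCL_s = B₄·s̄ = 2.266 × 2.6000 = 5.8916

5.892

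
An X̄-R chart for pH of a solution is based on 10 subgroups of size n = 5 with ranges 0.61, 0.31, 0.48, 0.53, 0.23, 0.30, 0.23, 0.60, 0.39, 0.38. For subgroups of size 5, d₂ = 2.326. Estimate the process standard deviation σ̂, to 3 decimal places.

0.175

R̄ = (0.61 + 0.31 + 0.48 + 0.53 + 0.23 + 0.30 + 0.23 + 0.60 + 0.39 + 0.38) / 10 = 0.4060
σ̂ = R̄ / d₂ = 0.4060 / 2.326 = 0.1745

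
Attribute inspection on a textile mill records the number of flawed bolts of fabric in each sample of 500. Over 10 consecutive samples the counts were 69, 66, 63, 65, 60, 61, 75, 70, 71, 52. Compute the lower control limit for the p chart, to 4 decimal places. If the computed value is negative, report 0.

0.0852

p̄ = Σdᵢ / (k·n) = 652 / (10 × 500) = 0.13040
LCL = p̄ − 3·√(p̄(1−p̄)/n) = 0.13040 − 3 × 0.01506 = 0.08522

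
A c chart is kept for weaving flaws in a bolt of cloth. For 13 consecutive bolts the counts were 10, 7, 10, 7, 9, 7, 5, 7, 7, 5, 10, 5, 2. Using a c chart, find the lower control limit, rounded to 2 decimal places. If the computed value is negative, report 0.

0.00

c̄ = (10 + 7 + 10 + 7 + 9 + 7 + 5 + 7 + 7 + 5 + 10 + 5 + 2) / 13 = 91 / 13 = 7.0000
LCL = c̄ − 3√c̄ = 7.0000 − 3 × 2.6458 = -0.9373 → 0 (cannot be negative)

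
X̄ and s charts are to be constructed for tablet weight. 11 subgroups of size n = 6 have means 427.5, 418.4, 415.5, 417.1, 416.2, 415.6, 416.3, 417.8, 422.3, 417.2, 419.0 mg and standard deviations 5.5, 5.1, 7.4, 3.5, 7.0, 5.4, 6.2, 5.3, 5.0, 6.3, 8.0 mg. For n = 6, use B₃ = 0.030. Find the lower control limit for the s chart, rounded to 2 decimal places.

0.18

s̄ = (5.5 + 5.1 + 7.4 + 3.5 + 7.0 + 5.4 + 6.2 + 5.3 + 5.0 + 6.3 + 8.0) / 11 = 5.8818
LCL_s = B₃·s̄ = 0.030 × 5.8818 = 0.1765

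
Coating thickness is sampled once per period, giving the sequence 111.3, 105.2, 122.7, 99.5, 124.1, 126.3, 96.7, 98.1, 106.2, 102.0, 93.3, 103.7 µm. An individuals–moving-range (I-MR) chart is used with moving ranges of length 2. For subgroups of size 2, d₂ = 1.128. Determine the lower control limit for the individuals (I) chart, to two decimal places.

X̄ = (111.3 + 105.2 + 122.7 + 99.5 + 124.1 + 126.3 + 96.7 + 98.1 + 106.2 + 102.0 + 93.3 + 103.7) / 12 = 107.4250
Moving ranges: 6.1, 17.5, 23.2, 24.6, 2.2, 29.6, 1.4, 8.1, 4.2, 8.7, 10.4; M̄R̄ = 136.0000 / 11 = 12.3636
LCL = X̄ − 3·M̄R̄/d₂ = 107.4250 − 3 × 12.3636 / 1.128 = 74.5430

74.54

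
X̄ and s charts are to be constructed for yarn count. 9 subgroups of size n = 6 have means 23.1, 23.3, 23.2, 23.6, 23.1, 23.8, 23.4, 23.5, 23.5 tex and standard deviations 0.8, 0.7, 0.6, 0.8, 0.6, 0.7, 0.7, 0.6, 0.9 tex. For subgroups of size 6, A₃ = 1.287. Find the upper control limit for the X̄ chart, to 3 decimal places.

24.304

X̄̄ = (23.1 + 23.3 + 23.2 + 23.6 + 23.1 + 23.8 + 23.4 + 23.5 + 23.5) / 9 = 23.3889
s̄ = (0.8 + 0.7 + 0.6 + 0.8 + 0.6 + 0.7 + 0.7 + 0.6 + 0.9) / 9 = 0.7111
UCL = X̄̄ + A₃·s̄ = 23.3889 + 1.287 × 0.7111 = 24.3041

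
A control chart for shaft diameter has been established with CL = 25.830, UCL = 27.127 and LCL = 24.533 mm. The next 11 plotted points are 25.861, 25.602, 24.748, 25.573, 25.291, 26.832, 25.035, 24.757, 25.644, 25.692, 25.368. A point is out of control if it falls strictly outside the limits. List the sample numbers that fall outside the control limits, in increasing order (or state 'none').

none

All 11 points lie within [24.533, 27.127].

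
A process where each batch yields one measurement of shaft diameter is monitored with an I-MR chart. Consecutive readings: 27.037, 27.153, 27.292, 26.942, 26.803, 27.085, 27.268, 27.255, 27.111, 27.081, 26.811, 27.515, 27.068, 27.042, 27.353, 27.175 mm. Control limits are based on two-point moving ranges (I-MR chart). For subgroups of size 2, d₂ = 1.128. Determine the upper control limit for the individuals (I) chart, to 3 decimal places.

X̄ = (27.037 + 27.153 + 27.292 + 26.942 + 26.803 + 27.085 + 27.268 + 27.255 + 27.111 + 27.081 + 26.811 + 27.515 + 27.068 + 27.042 + 27.353 + 27.175) / 16 = 27.1244
Moving ranges: 0.116, 0.139, 0.350, 0.139, 0.282, 0.183, 0.013, 0.144, 0.030, 0.270, 0.704, 0.447, 0.026, 0.311, 0.178; M̄R̄ = 3.3320 / 15 = 0.2221
UCL = X̄ + 3·M̄R̄/d₂ = 27.1244 + 3 × 0.2221 / 1.128 = 27.7152

27.715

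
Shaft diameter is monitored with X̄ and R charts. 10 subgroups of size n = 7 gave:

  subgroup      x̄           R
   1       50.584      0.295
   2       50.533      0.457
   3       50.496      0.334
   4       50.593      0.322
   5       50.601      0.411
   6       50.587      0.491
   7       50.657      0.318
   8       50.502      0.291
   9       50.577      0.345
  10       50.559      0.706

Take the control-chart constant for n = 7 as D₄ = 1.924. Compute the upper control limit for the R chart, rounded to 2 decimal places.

R̄ = (0.295 + 0.457 + 0.334 + 0.322 + 0.411 + 0.491 + 0.318 + 0.291 + 0.345 + 0.706) / 10 = 3.9700 / 10 = 0.3970
UCL_R = D₄·R̄ = 1.924 × 0.3970 = 0.7638

0.76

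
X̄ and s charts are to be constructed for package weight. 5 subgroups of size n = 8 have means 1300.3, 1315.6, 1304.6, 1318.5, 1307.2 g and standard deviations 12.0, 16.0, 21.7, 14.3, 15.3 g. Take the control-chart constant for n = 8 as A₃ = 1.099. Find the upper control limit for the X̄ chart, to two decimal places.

1326.67

X̄̄ = (1300.3 + 1315.6 + 1304.6 + 1318.5 + 1307.2) / 5 = 1309.2400
s̄ = (12.0 + 16.0 + 21.7 + 14.3 + 15.3) / 5 = 15.8600
UCL = X̄̄ + A₃·s̄ = 1309.2400 + 1.099 × 15.8600 = 1326.6701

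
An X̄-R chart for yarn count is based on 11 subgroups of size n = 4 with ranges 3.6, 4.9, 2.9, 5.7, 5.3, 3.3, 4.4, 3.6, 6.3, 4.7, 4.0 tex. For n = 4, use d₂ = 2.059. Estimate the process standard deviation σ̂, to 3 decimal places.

2.150

R̄ = (3.6 + 4.9 + 2.9 + 5.7 + 5.3 + 3.3 + 4.4 + 3.6 + 6.3 + 4.7 + 4.0) / 11 = 4.4273
σ̂ = R̄ / d₂ = 4.4273 / 2.059 = 2.1502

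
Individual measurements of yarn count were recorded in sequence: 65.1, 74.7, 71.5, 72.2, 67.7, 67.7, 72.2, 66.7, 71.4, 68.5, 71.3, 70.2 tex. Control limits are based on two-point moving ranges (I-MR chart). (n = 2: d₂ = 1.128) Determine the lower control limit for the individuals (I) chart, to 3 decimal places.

60.383

X̄ = (65.1 + 74.7 + 71.5 + 72.2 + 67.7 + 67.7 + 72.2 + 66.7 + 71.4 + 68.5 + 71.3 + 70.2) / 12 = 69.9333
Moving ranges: 9.6, 3.2, 0.7, 4.5, 0.0, 4.5, 5.5, 4.7, 2.9, 2.8, 1.1; M̄R̄ = 39.5000 / 11 = 3.5909
LCL = X̄ − 3·M̄R̄/d₂ = 69.9333 − 3 × 3.5909 / 1.128 = 60.3830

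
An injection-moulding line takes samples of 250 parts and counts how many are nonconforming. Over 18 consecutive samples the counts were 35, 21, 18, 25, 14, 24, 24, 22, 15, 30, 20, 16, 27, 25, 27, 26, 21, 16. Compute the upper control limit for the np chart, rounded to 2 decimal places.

36.15

p̄ = Σdᵢ / (k·n) = 406 / (18 × 250) = 0.09022
UCL = np̄ + 3·√(np̄(1−p̄)) = 22.5556 + 3 × √(22.5556×0.90978) = 22.5556 + 3 × 4.5300 = 36.1454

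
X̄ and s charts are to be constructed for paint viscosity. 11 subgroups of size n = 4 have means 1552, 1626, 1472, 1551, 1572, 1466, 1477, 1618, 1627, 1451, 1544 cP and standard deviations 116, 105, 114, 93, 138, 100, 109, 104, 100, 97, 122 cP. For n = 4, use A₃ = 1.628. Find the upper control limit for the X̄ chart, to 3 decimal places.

1718.759

X̄̄ = (1552 + 1626 + 1472 + 1551 + 1572 + 1466 + 1477 + 1618 + 1627 + 1451 + 1544) / 11 = 1541.4545
s̄ = (116 + 105 + 114 + 93 + 138 + 100 + 109 + 104 + 100 + 97 + 122) / 11 = 108.9091
UCL = X̄̄ + A₃·s̄ = 1541.4545 + 1.628 × 108.9091 = 1718.7585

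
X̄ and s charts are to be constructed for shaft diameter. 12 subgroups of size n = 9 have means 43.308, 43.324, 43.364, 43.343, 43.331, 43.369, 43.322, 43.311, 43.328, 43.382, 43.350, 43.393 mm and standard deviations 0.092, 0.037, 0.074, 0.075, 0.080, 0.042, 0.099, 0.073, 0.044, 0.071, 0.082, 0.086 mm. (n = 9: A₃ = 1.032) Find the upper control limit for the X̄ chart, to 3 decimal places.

43.417

X̄̄ = (43.308 + 43.324 + 43.364 + 43.343 + 43.331 + 43.369 + 43.322 + 43.311 + 43.328 + 43.382 + 43.350 + 43.393) / 12 = 43.3438
s̄ = (0.092 + 0.037 + 0.074 + 0.075 + 0.080 + 0.042 + 0.099 + 0.073 + 0.044 + 0.071 + 0.082 + 0.086) / 12 = 0.0712
UCL = X̄̄ + A₃·s̄ = 43.3438 + 1.032 × 0.0712 = 43.4173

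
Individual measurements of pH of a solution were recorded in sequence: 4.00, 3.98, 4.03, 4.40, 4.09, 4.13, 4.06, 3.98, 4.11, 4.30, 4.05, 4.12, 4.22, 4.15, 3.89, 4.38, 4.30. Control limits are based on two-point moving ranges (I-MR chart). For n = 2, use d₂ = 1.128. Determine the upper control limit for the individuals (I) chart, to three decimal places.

X̄ = (4.00 + 3.98 + 4.03 + 4.40 + 4.09 + 4.13 + 4.06 + 3.98 + 4.11 + 4.30 + 4.05 + 4.12 + 4.22 + 4.15 + 3.89 + 4.38 + 4.30) / 17 = 4.1288
Moving ranges: 0.02, 0.05, 0.37, 0.31, 0.04, 0.07, 0.08, 0.13, 0.19, 0.25, 0.07, 0.10, 0.07, 0.26, 0.49, 0.08; M̄R̄ = 2.5800 / 16 = 0.1613
UCL = X̄ + 3·M̄R̄/d₂ = 4.1288 + 3 × 0.1613 / 1.128 = 4.5577

4.558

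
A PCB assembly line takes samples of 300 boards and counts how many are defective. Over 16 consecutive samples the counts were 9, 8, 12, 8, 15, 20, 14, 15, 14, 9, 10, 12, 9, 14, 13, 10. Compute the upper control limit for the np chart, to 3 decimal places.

p̄ = Σdᵢ / (k·n) = 192 / (16 × 300) = 0.04000
UCL = np̄ + 3·√(np̄(1−p̄)) = 12.0000 + 3 × √(12.0000×0.96000) = 12.0000 + 3 × 3.3941 = 22.1823

22.182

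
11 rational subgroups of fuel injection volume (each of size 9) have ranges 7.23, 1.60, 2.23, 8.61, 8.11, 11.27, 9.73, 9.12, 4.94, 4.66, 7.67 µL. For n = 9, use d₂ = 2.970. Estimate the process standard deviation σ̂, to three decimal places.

R̄ = (7.23 + 1.60 + 2.23 + 8.61 + 8.11 + 11.27 + 9.73 + 9.12 + 4.94 + 4.66 + 7.67) / 11 = 6.8336
σ̂ = R̄ / d₂ = 6.8336 / 2.970 = 2.3009

2.301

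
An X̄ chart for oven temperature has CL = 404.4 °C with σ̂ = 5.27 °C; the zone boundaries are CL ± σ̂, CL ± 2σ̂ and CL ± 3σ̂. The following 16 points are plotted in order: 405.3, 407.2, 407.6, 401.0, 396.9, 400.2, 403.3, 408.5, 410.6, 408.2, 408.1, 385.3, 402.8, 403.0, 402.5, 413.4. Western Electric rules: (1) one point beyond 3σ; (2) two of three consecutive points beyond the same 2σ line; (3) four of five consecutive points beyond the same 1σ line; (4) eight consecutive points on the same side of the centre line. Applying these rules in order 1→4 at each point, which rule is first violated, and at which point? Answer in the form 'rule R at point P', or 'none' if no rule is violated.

Zone of each point (C = within 1σ̂, B = 1σ̂–2σ̂, A = 2σ̂–3σ̂, * = beyond 3σ̂; sign = side of CL): 1:+C, 2:+C, 3:+C, 4:-C, 5:-B, 6:-C, 7:-C, 8:+C, 9:+B, 10:+C, 11:+C, 12:-*, 13:-C, 14:-C, 15:-C, 16:+B
Rule 1 (one point beyond the 3σ limits) is satisfied at point 12.

rule 1 at point 12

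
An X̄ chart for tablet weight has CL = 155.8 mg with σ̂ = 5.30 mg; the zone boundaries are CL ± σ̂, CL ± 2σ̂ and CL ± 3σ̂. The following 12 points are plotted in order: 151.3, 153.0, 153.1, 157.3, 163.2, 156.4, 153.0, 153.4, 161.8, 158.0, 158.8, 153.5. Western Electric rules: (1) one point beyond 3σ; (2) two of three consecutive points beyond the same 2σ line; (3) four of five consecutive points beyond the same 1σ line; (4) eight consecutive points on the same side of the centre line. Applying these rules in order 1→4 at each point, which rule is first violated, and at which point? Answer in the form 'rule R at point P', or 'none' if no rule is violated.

Zone of each point (C = within 1σ̂, B = 1σ̂–2σ̂, A = 2σ̂–3σ̂, * = beyond 3σ̂; sign = side of CL): 1:-C, 2:-C, 3:-C, 4:+C, 5:+B, 6:+C, 7:-C, 8:-C, 9:+B, 10:+C, 11:+C, 12:-C
No rule fires across all 12 points.

none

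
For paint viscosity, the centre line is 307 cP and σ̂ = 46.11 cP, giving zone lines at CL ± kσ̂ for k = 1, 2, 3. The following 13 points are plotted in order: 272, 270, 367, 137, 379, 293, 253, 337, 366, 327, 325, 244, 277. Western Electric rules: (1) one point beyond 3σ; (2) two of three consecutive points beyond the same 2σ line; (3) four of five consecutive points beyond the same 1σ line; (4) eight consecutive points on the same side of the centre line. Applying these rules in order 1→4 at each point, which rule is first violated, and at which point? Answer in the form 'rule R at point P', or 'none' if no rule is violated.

rule 1 at point 4

Zone of each point (C = within 1σ̂, B = 1σ̂–2σ̂, A = 2σ̂–3σ̂, * = beyond 3σ̂; sign = side of CL): 1:-C, 2:-C, 3:+B, 4:-*, 5:+B, 6:-C, 7:-B, 8:+C, 9:+B, 10:+C, 11:+C, 12:-B, 13:-C
Rule 1 (one point beyond the 3σ limits) is satisfied at point 4.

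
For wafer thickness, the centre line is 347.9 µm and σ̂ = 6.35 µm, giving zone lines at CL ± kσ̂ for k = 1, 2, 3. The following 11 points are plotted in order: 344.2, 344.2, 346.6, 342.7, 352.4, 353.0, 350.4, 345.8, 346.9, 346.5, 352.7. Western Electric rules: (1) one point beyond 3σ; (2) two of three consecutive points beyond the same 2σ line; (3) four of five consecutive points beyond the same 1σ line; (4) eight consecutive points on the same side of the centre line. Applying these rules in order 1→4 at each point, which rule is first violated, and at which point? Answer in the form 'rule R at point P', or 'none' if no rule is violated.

Zone of each point (C = within 1σ̂, B = 1σ̂–2σ̂, A = 2σ̂–3σ̂, * = beyond 3σ̂; sign = side of CL): 1:-C, 2:-C, 3:-C, 4:-C, 5:+C, 6:+C, 7:+C, 8:-C, 9:-C, 10:-C, 11:+C
No rule fires across all 11 points.

none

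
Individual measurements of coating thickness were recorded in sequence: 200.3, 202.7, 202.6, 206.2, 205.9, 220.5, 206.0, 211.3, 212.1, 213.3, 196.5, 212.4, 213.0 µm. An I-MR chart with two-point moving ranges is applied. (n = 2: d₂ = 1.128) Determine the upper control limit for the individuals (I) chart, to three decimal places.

224.774

X̄ = (200.3 + 202.7 + 202.6 + 206.2 + 205.9 + 220.5 + 206.0 + 211.3 + 212.1 + 213.3 + 196.5 + 212.4 + 213.0) / 13 = 207.9077
Moving ranges: 2.4, 0.1, 3.6, 0.3, 14.6, 14.5, 5.3, 0.8, 1.2, 16.8, 15.9, 0.6; M̄R̄ = 76.1000 / 12 = 6.3417
UCL = X̄ + 3·M̄R̄/d₂ = 207.9077 + 3 × 6.3417 / 1.128 = 224.7738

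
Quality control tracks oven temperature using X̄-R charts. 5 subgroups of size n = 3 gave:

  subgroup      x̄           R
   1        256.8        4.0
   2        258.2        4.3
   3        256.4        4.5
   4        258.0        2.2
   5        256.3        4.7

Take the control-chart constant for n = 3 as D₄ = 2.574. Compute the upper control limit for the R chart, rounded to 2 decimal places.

R̄ = (4.0 + 4.3 + 4.5 + 2.2 + 4.7) / 5 = 19.7000 / 5 = 3.9400
UCL_R = D₄·R̄ = 2.574 × 3.9400 = 10.1416

10.14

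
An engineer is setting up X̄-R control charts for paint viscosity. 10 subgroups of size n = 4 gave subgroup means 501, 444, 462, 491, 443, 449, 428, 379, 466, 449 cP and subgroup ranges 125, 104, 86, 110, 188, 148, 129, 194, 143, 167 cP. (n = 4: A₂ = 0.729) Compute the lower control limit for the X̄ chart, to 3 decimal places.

349.577

X̄̄ = (501 + 444 + 462 + 491 + 443 + 449 + 428 + 379 + 466 + 449) / 10 = 4512.0000 / 10 = 451.2000
R̄ = (125 + 104 + 86 + 110 + 188 + 148 + 129 + 194 + 143 + 167) / 10 = 1394.0000 / 10 = 139.4000
LCL = X̄̄ − A₂·R̄ = 451.2000 − 0.729 × 139.4000 = 349.5774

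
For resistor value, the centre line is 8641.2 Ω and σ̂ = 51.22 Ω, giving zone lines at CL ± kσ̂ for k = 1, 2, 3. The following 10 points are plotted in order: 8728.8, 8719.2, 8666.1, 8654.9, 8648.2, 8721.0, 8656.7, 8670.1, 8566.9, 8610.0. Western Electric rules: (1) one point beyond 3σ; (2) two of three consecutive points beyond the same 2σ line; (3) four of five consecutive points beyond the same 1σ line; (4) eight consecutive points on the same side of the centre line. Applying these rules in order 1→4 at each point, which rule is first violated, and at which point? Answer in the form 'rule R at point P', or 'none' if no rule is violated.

Zone of each point (C = within 1σ̂, B = 1σ̂–2σ̂, A = 2σ̂–3σ̂, * = beyond 3σ̂; sign = side of CL): 1:+B, 2:+B, 3:+C, 4:+C, 5:+C, 6:+B, 7:+C, 8:+C, 9:-B, 10:-C
Rule 4 (eight consecutive points on the same side of the centre line) is satisfied at point 8.

rule 4 at point 8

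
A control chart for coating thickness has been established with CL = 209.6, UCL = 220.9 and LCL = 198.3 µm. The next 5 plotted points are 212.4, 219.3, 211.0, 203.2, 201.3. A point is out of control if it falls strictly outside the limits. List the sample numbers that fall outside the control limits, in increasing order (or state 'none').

All 5 points lie within [198.3, 220.9].

none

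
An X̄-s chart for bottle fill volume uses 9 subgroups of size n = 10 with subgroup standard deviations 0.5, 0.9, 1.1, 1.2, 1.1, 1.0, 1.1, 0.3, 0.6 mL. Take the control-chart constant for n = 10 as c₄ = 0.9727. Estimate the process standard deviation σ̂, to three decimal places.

s̄ = (0.5 + 0.9 + 1.1 + 1.2 + 1.1 + 1.0 + 1.1 + 0.3 + 0.6) / 9 = 0.8667
σ̂ = s̄ / c₄ = 0.8667 / 0.9727 = 0.8910

0.891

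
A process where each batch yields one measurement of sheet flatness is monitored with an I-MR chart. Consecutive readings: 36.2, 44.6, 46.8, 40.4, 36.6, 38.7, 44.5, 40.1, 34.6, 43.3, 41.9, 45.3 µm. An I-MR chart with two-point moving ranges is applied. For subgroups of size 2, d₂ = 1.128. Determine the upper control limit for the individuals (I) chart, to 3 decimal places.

X̄ = (36.2 + 44.6 + 46.8 + 40.4 + 36.6 + 38.7 + 44.5 + 40.1 + 34.6 + 43.3 + 41.9 + 45.3) / 12 = 41.0833
Moving ranges: 8.4, 2.2, 6.4, 3.8, 2.1, 5.8, 4.4, 5.5, 8.7, 1.4, 3.4; M̄R̄ = 52.1000 / 11 = 4.7364
UCL = X̄ + 3·M̄R̄/d₂ = 41.0833 + 3 × 4.7364 / 1.128 = 53.6800

53.680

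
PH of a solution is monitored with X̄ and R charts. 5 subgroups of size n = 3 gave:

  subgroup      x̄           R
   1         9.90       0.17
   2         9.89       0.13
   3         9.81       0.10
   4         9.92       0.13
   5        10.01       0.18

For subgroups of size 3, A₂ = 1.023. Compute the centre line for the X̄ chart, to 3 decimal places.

9.906

X̄̄ = (9.90 + 9.89 + 9.81 + 9.92 + 10.01) / 5 = 49.5300 / 5 = 9.9060
CL = X̄̄ = 9.9060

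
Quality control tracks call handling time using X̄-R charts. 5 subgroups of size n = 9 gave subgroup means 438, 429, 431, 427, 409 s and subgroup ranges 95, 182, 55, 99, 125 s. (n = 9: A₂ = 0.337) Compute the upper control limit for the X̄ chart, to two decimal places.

X̄̄ = (438 + 429 + 431 + 427 + 409) / 5 = 2134.0000 / 5 = 426.8000
R̄ = (95 + 182 + 55 + 99 + 125) / 5 = 556.0000 / 5 = 111.2000
UCL = X̄̄ + A₂·R̄ = 426.8000 + 0.337 × 111.2000 = 464.2744

464.27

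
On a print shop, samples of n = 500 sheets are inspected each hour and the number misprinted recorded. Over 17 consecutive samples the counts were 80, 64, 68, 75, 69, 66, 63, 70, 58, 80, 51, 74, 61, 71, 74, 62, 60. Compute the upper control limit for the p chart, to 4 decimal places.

p̄ = Σdᵢ / (k·n) = 1146 / (17 × 500) = 0.13482
UCL = p̄ + 3·√(p̄(1−p̄)/n) = 0.13482 + 3 × √(0.13482×0.86518/500) = 0.13482 + 3 × 0.01527 = 0.18065

0.1806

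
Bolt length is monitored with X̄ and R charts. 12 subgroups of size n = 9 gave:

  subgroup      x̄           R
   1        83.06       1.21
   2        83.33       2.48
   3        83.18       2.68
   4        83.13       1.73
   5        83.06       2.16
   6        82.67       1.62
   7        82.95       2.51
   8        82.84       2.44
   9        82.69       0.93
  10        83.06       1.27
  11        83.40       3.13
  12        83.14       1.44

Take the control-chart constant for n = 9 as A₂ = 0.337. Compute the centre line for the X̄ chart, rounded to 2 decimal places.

83.04

X̄̄ = (83.06 + 83.33 + 83.18 + 83.13 + 83.06 + 82.67 + 82.95 + 82.84 + 82.69 + 83.06 + 83.40 + 83.14) / 12 = 996.5100 / 12 = 83.0425
CL = X̄̄ = 83.0425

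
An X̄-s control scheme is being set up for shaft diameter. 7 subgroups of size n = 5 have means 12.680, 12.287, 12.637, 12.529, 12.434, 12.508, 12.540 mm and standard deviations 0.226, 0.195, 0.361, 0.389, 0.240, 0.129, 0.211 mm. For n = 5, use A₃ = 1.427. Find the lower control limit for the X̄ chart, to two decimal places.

X̄̄ = (12.680 + 12.287 + 12.637 + 12.529 + 12.434 + 12.508 + 12.540) / 7 = 12.5164
s̄ = (0.226 + 0.195 + 0.361 + 0.389 + 0.240 + 0.129 + 0.211) / 7 = 0.2501
LCL = X̄̄ − A₃·s̄ = 12.5164 − 1.427 × 0.2501 = 12.1595

12.16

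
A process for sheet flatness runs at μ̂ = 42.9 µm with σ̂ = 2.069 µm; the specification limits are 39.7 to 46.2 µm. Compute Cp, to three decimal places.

0.524

Cp = (USL − LSL) / (6σ̂) = (46.2 − 39.7) / (6 × 2.069) = 6.5000 / 12.4140 = 0.5236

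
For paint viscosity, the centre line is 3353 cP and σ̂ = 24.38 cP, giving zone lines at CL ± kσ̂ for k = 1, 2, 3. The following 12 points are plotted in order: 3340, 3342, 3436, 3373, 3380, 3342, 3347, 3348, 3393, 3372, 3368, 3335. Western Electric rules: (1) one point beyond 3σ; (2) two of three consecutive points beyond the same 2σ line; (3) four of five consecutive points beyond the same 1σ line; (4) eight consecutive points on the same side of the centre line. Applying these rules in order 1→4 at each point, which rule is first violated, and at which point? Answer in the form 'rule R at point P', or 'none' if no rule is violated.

Zone of each point (C = within 1σ̂, B = 1σ̂–2σ̂, A = 2σ̂–3σ̂, * = beyond 3σ̂; sign = side of CL): 1:-C, 2:-C, 3:+*, 4:+C, 5:+B, 6:-C, 7:-C, 8:-C, 9:+B, 10:+C, 11:+C, 12:-C
Rule 1 (one point beyond the 3σ limits) is satisfied at point 3.

rule 1 at point 3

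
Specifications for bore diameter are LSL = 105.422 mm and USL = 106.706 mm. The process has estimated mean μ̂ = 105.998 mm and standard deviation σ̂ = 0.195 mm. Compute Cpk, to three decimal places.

0.985

Cpu = (USL − μ̂) / (3σ̂) = (106.706 − 105.998) / (3 × 0.195) = 1.2103; Cpl = (μ̂ − LSL) / (3σ̂) = (105.998 − 105.422) / (3 × 0.195) = 0.9846; Cpk = min(Cpu, Cpl) = 0.9846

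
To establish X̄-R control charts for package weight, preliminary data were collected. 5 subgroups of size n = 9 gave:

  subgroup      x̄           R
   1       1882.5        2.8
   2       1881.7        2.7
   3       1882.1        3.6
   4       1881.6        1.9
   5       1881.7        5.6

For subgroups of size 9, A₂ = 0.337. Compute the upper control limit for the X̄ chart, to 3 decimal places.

X̄̄ = (1882.5 + 1881.7 + 1882.1 + 1881.6 + 1881.7) / 5 = 9409.6000 / 5 = 1881.9200
R̄ = (2.8 + 2.7 + 3.6 + 1.9 + 5.6) / 5 = 16.6000 / 5 = 3.3200
UCL = X̄̄ + A₂·R̄ = 1881.9200 + 0.337 × 3.3200 = 1883.0388

1883.039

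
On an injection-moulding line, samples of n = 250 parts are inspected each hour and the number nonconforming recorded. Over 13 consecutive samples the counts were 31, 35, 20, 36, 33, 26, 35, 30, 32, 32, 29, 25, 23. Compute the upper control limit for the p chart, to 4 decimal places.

p̄ = Σdᵢ / (k·n) = 387 / (13 × 250) = 0.11908
UCL = p̄ + 3·√(p̄(1−p̄)/n) = 0.11908 + 3 × √(0.11908×0.88092/250) = 0.11908 + 3 × 0.02048 = 0.18053

0.1805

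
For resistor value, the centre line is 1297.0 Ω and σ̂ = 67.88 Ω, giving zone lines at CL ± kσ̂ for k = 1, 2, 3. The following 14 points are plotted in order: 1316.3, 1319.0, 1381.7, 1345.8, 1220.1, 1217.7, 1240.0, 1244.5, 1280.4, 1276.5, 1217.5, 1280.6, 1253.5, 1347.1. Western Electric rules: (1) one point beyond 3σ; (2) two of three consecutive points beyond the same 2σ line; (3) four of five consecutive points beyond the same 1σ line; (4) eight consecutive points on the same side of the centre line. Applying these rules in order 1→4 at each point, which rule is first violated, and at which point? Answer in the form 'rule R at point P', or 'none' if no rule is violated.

rule 4 at point 12

Zone of each point (C = within 1σ̂, B = 1σ̂–2σ̂, A = 2σ̂–3σ̂, * = beyond 3σ̂; sign = side of CL): 1:+C, 2:+C, 3:+B, 4:+C, 5:-B, 6:-B, 7:-C, 8:-C, 9:-C, 10:-C, 11:-B, 12:-C, 13:-C, 14:+C
Rule 4 (eight consecutive points on the same side of the centre line) is satisfied at point 12.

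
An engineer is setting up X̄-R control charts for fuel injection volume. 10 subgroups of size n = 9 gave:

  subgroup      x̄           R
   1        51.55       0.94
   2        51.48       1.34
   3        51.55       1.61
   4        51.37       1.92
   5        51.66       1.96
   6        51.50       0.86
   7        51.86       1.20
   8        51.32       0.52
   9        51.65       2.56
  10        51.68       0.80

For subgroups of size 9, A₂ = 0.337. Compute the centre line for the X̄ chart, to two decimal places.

X̄̄ = (51.55 + 51.48 + 51.55 + 51.37 + 51.66 + 51.50 + 51.86 + 51.32 + 51.65 + 51.68) / 10 = 515.6200 / 10 = 51.5620
CL = X̄̄ = 51.5620

51.56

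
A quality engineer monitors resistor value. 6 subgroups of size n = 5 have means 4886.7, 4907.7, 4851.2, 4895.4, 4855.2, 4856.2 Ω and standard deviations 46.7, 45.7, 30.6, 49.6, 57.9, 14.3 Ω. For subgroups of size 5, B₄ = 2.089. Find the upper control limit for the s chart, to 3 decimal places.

s̄ = (46.7 + 45.7 + 30.6 + 49.6 + 57.9 + 14.3) / 6 = 40.8000
UCL_s = B₄·s̄ = 2.089 × 40.8000 = 85.2312

85.231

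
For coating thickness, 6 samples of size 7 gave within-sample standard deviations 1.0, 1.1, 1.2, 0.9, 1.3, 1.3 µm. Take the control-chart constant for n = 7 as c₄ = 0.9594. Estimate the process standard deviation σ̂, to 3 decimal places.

s̄ = (1.0 + 1.1 + 1.2 + 0.9 + 1.3 + 1.3) / 6 = 1.1333
σ̂ = s̄ / c₄ = 1.1333 / 0.9594 = 1.1813

1.181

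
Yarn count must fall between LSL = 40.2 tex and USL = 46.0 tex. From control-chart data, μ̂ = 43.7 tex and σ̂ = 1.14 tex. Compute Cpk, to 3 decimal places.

0.673

Cpu = (USL − μ̂) / (3σ̂) = (46.0 − 43.7) / (3 × 1.14) = 0.6725; Cpl = (μ̂ − LSL) / (3σ̂) = (43.7 − 40.2) / (3 × 1.14) = 1.0234; Cpk = min(Cpu, Cpl) = 0.6725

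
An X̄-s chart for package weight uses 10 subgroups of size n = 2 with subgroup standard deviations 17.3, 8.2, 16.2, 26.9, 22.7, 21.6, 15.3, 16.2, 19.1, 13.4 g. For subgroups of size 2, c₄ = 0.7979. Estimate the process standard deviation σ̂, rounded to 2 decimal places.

22.17

s̄ = (17.3 + 8.2 + 16.2 + 26.9 + 22.7 + 21.6 + 15.3 + 16.2 + 19.1 + 13.4) / 10 = 17.6900
σ̂ = s̄ / c₄ = 17.6900 / 0.7979 = 22.1707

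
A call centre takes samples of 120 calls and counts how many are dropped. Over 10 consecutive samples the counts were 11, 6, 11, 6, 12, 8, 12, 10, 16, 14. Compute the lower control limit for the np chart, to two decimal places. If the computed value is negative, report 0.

p̄ = Σdᵢ / (k·n) = 106 / (10 × 120) = 0.08833
LCL = np̄ − 3·√(np̄(1−p̄)) = 10.6000 − 3 × 3.1086 = 1.2741

1.27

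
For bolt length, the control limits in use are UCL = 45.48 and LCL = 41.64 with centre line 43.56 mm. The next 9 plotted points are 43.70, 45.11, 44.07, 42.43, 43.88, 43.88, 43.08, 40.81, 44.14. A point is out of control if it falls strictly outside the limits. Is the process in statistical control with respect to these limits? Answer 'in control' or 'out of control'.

out of control

Compare each point to [41.64, 45.48]: sample 8 = 40.81 < LCL.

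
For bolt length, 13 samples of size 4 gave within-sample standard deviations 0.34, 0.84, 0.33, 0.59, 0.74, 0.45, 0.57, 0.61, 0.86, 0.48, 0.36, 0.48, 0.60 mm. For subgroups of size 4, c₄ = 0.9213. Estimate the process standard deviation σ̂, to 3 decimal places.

s̄ = (0.34 + 0.84 + 0.33 + 0.59 + 0.74 + 0.45 + 0.57 + 0.61 + 0.86 + 0.48 + 0.36 + 0.48 + 0.60) / 13 = 0.5577
σ̂ = s̄ / c₄ = 0.5577 / 0.9213 = 0.6053

0.605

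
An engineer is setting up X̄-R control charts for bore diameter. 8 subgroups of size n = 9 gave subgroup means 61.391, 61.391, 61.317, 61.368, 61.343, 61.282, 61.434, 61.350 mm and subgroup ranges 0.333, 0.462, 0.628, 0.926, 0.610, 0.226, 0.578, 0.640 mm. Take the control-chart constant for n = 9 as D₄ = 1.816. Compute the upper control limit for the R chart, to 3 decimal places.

R̄ = (0.333 + 0.462 + 0.628 + 0.926 + 0.610 + 0.226 + 0.578 + 0.640) / 8 = 4.4030 / 8 = 0.5504
UCL_R = D₄·R̄ = 1.816 × 0.5504 = 0.9995

0.999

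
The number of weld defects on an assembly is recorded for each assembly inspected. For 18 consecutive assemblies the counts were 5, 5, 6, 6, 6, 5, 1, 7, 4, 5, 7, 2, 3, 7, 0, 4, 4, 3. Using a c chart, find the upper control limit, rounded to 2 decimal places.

c̄ = (5 + 5 + 6 + 6 + 6 + 5 + 1 + 7 + 4 + 5 + 7 + 2 + 3 + 7 + 0 + 4 + 4 + 3) / 18 = 80 / 18 = 4.4444
UCL = c̄ + 3√c̄ = 4.4444 + 3 × √4.4444 = 4.4444 + 3 × 2.1082 = 10.7690

10.77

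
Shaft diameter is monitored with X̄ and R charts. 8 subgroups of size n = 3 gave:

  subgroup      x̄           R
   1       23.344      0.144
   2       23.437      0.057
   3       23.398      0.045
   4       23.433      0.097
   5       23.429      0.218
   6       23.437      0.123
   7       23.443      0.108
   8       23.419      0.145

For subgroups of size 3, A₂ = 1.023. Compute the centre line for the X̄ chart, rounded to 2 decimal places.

23.42

X̄̄ = (23.344 + 23.437 + 23.398 + 23.433 + 23.429 + 23.437 + 23.443 + 23.419) / 8 = 187.3400 / 8 = 23.4175
CL = X̄̄ = 23.4175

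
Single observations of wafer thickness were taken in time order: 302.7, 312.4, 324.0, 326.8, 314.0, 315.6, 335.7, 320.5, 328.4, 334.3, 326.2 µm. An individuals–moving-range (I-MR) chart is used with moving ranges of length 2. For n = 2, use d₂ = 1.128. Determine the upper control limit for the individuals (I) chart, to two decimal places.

347.32

X̄ = (302.7 + 312.4 + 324.0 + 326.8 + 314.0 + 315.6 + 335.7 + 320.5 + 328.4 + 334.3 + 326.2) / 11 = 321.8727
Moving ranges: 9.7, 11.6, 2.8, 12.8, 1.6, 20.1, 15.2, 7.9, 5.9, 8.1; M̄R̄ = 95.7000 / 10 = 9.5700
UCL = X̄ + 3·M̄R̄/d₂ = 321.8727 + 3 × 9.5700 / 1.128 = 347.3249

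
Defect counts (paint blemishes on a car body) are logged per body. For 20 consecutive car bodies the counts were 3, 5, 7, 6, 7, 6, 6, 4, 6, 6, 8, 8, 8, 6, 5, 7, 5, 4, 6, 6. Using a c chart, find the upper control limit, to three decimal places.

c̄ = (3 + 5 + 7 + 6 + 7 + 6 + 6 + 4 + 6 + 6 + 8 + 8 + 8 + 6 + 5 + 7 + 5 + 4 + 6 + 6) / 20 = 119 / 20 = 5.9500
UCL = c̄ + 3√c̄ = 5.9500 + 3 × √5.9500 = 5.9500 + 3 × 2.4393 = 13.2678

13.268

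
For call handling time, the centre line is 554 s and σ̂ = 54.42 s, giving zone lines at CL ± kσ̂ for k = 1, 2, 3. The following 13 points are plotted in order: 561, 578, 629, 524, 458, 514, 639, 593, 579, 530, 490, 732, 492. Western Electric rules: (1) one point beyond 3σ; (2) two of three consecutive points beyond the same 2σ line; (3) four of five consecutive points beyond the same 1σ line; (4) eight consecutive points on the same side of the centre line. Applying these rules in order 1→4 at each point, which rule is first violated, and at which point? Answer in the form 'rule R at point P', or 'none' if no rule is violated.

rule 1 at point 12

Zone of each point (C = within 1σ̂, B = 1σ̂–2σ̂, A = 2σ̂–3σ̂, * = beyond 3σ̂; sign = side of CL): 1:+C, 2:+C, 3:+B, 4:-C, 5:-B, 6:-C, 7:+B, 8:+C, 9:+C, 10:-C, 11:-B, 12:+*, 13:-B
Rule 1 (one point beyond the 3σ limits) is satisfied at point 12.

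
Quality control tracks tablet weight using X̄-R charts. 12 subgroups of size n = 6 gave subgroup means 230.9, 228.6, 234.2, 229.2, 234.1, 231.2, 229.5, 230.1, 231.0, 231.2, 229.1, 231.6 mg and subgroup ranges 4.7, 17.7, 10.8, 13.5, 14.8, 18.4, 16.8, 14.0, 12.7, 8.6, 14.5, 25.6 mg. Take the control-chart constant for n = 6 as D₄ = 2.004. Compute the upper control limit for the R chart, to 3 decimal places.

28.741

R̄ = (4.7 + 17.7 + 10.8 + 13.5 + 14.8 + 18.4 + 16.8 + 14.0 + 12.7 + 8.6 + 14.5 + 25.6) / 12 = 172.1000 / 12 = 14.3417
UCL_R = D₄·R̄ = 2.004 × 14.3417 = 28.7407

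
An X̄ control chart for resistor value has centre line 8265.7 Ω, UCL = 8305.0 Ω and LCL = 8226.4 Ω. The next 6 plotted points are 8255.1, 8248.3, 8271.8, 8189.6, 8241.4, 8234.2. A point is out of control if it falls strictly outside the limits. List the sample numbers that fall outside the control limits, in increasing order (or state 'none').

Compare each point to [8226.4, 8305.0]: sample 4 = 8189.6 < LCL.

4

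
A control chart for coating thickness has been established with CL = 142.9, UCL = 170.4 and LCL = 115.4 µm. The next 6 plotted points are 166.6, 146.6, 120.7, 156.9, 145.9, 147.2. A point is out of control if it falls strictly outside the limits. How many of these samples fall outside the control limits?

All 6 points lie within [115.4, 170.4].

0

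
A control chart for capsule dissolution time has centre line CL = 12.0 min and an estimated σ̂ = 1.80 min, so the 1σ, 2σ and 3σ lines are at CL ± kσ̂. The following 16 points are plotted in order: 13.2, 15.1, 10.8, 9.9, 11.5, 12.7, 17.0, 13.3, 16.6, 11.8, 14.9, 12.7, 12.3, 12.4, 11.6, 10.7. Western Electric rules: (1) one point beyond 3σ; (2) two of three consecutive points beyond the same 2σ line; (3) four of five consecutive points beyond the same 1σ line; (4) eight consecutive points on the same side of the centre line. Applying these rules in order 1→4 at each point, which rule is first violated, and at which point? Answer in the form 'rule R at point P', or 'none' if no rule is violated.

Zone of each point (C = within 1σ̂, B = 1σ̂–2σ̂, A = 2σ̂–3σ̂, * = beyond 3σ̂; sign = side of CL): 1:+C, 2:+B, 3:-C, 4:-B, 5:-C, 6:+C, 7:+A, 8:+C, 9:+A, 10:-C, 11:+B, 12:+C, 13:+C, 14:+C, 15:-C, 16:-C
Rule 2 (two of three consecutive points beyond the same 2σ limit) is satisfied at point 9.

rule 2 at point 9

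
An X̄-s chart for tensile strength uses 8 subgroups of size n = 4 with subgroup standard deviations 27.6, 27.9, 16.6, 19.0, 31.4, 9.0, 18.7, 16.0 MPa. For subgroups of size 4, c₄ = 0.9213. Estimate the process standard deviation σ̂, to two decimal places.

22.55

s̄ = (27.6 + 27.9 + 16.6 + 19.0 + 31.4 + 9.0 + 18.7 + 16.0) / 8 = 20.7750
σ̂ = s̄ / c₄ = 20.7750 / 0.9213 = 22.5497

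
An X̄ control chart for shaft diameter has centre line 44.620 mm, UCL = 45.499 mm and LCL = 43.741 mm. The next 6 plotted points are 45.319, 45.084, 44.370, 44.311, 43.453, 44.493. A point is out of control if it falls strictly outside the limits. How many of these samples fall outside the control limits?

1

Compare each point to [43.741, 45.499]: sample 5 = 43.453 < LCL.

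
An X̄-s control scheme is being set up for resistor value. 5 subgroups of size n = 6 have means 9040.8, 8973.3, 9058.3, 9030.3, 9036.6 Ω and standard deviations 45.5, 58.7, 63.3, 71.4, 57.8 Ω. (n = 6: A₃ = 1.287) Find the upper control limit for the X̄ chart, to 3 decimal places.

X̄̄ = (9040.8 + 8973.3 + 9058.3 + 9030.3 + 9036.6) / 5 = 9027.8600
s̄ = (45.5 + 58.7 + 63.3 + 71.4 + 57.8) / 5 = 59.3400
UCL = X̄̄ + A₃·s̄ = 9027.8600 + 1.287 × 59.3400 = 9104.2306

9104.231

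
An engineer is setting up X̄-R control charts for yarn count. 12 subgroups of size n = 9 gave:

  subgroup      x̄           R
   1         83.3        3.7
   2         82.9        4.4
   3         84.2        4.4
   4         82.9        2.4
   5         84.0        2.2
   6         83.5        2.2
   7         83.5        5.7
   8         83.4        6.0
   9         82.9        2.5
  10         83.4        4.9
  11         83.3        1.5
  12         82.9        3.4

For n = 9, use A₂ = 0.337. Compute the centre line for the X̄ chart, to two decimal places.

83.35

X̄̄ = (83.3 + 82.9 + 84.2 + 82.9 + 84.0 + 83.5 + 83.5 + 83.4 + 82.9 + 83.4 + 83.3 + 82.9) / 12 = 1000.2000 / 12 = 83.3500
CL = X̄̄ = 83.3500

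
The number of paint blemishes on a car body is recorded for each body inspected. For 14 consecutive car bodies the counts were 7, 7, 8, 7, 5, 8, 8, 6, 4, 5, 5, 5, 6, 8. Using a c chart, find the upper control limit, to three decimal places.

13.921

c̄ = (7 + 7 + 8 + 7 + 5 + 8 + 8 + 6 + 4 + 5 + 5 + 5 + 6 + 8) / 14 = 89 / 14 = 6.3571
UCL = c̄ + 3√c̄ = 6.3571 + 3 × √6.3571 = 6.3571 + 3 × 2.5213 = 13.9212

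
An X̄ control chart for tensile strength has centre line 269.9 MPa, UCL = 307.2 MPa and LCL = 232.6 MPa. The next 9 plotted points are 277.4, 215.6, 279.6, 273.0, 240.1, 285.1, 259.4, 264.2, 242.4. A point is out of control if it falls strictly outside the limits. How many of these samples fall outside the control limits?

1

Compare each point to [232.6, 307.2]: sample 2 = 215.6 < LCL.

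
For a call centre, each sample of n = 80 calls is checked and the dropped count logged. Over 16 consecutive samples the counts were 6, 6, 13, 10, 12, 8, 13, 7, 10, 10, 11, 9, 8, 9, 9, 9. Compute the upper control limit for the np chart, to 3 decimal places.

p̄ = Σdᵢ / (k·n) = 150 / (16 × 80) = 0.11719
UCL = np̄ + 3·√(np̄(1−p̄)) = 9.3750 + 3 × √(9.3750×0.88281) = 9.3750 + 3 × 2.8769 = 18.0056

18.006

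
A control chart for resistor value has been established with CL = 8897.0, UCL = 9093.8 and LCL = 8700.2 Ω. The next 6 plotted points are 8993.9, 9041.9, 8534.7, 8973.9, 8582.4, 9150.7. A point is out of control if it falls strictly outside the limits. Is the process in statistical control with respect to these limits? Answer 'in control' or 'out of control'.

out of control

Compare each point to [8700.2, 9093.8]: sample 3 = 8534.7 < LCL; sample 5 = 8582.4 < LCL; sample 6 = 9150.7 > UCL.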